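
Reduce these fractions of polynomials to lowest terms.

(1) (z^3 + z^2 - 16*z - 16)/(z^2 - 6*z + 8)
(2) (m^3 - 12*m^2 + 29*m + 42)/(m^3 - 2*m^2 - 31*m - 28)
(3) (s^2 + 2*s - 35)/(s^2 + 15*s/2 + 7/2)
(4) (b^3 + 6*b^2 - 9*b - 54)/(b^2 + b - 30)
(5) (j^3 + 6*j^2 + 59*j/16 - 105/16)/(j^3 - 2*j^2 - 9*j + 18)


(1) = (z^2 + 5*z + 4)/(z - 2)
(2) = (m - 6)/(m + 4)
(3) = (2*s - 10)/(2*s + 1)
(4) = (b^2 - 9)/(b - 5)
(5) = (16*j^3 + 96*j^2 + 59*j - 105)/(16*j^3 - 32*j^2 - 144*j + 288)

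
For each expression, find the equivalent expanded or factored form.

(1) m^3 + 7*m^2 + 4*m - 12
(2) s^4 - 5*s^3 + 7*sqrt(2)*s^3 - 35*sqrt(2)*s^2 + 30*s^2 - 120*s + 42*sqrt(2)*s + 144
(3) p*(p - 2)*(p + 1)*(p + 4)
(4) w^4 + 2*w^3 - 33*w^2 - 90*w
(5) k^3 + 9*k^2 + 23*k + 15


(1) = (m - 1)*(m + 2)*(m + 6)
(2) = (s - 3)*(s - 2)*(s + 3*sqrt(2))*(s + 4*sqrt(2))
(3) = p^4 + 3*p^3 - 6*p^2 - 8*p
(4) = w*(w - 6)*(w + 3)*(w + 5)
(5) = (k + 1)*(k + 3)*(k + 5)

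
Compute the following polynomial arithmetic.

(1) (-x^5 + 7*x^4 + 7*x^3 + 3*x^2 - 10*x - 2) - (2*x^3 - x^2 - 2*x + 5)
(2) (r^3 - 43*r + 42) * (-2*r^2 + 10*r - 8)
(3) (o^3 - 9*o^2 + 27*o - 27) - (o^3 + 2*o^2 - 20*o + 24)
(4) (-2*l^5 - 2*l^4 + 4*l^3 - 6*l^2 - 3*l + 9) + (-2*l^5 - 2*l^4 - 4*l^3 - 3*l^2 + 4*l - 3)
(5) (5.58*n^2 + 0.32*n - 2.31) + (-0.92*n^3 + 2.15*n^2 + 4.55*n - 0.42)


(1) = -x^5 + 7*x^4 + 5*x^3 + 4*x^2 - 8*x - 7
(2) = -2*r^5 + 10*r^4 + 78*r^3 - 514*r^2 + 764*r - 336
(3) = -11*o^2 + 47*o - 51
(4) = -4*l^5 - 4*l^4 - 9*l^2 + l + 6
(5) = -0.92*n^3 + 7.73*n^2 + 4.87*n - 2.73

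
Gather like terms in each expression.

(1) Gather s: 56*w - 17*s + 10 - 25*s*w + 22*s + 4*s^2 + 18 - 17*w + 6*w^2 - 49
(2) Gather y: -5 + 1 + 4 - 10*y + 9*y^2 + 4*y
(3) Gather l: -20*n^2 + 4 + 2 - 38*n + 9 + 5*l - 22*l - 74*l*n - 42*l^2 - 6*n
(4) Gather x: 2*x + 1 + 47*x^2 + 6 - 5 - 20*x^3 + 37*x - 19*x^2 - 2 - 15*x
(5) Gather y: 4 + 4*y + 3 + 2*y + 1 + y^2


(1) = 4*s^2 + s*(5 - 25*w) + 6*w^2 + 39*w - 21
(2) = 9*y^2 - 6*y
(3) = -42*l^2 + l*(-74*n - 17) - 20*n^2 - 44*n + 15
(4) = -20*x^3 + 28*x^2 + 24*x
(5) = y^2 + 6*y + 8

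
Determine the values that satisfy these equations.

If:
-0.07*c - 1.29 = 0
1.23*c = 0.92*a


Then:
a = -24.64
c = -18.43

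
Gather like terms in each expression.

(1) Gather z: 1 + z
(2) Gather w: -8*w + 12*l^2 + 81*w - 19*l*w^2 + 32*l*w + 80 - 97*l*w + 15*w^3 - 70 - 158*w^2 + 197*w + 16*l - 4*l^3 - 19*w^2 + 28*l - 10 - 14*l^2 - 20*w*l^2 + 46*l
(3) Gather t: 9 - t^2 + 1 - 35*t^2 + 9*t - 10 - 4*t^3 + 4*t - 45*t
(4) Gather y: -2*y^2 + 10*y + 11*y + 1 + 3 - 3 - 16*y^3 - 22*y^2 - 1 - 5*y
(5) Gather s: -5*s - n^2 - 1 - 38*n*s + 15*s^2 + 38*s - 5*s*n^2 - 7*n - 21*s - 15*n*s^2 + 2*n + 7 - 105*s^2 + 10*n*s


(1) = z + 1
(2) = -4*l^3 - 2*l^2 + 90*l + 15*w^3 + w^2*(-19*l - 177) + w*(-20*l^2 - 65*l + 270)
(3) = -4*t^3 - 36*t^2 - 32*t
(4) = -16*y^3 - 24*y^2 + 16*y
(5) = -n^2 - 5*n + s^2*(-15*n - 90) + s*(-5*n^2 - 28*n + 12) + 6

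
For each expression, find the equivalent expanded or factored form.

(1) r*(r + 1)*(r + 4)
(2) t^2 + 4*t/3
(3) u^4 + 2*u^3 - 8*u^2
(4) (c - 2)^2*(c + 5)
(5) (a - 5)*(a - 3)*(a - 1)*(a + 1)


(1) = r^3 + 5*r^2 + 4*r
(2) = t*(t + 4/3)
(3) = u^2*(u - 2)*(u + 4)
(4) = c^3 + c^2 - 16*c + 20
(5) = a^4 - 8*a^3 + 14*a^2 + 8*a - 15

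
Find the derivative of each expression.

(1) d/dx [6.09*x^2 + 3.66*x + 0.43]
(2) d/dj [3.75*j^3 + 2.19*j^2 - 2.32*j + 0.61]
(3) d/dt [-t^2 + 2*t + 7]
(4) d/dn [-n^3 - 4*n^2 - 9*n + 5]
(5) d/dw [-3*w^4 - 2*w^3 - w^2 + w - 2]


(1) = 12.18*x + 3.66
(2) = 11.25*j^2 + 4.38*j - 2.32
(3) = 2 - 2*t
(4) = -3*n^2 - 8*n - 9
(5) = -12*w^3 - 6*w^2 - 2*w + 1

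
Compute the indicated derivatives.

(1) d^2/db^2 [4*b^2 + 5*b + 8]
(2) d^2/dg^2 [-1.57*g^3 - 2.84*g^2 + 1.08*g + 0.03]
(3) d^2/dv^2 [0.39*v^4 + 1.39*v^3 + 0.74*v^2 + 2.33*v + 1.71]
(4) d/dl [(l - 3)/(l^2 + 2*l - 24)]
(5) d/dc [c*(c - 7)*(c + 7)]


(1) = 8
(2) = -9.42*g - 5.68
(3) = 4.68*v^2 + 8.34*v + 1.48
(4) = (l^2 + 2*l - 2*(l - 3)*(l + 1) - 24)/(l^2 + 2*l - 24)^2
(5) = 3*c^2 - 49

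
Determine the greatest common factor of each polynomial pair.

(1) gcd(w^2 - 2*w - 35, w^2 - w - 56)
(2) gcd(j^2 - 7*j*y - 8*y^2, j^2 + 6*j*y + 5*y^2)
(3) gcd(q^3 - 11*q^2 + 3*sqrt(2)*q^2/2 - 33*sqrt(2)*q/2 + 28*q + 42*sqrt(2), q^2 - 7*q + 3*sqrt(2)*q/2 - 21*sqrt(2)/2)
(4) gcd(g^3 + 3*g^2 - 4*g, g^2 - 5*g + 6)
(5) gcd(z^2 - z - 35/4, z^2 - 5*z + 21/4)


(1) = 1
(2) = gcd((j - 8*y)*(j + y), (j + y)*(j + 5*y)) = j + y
(3) = q^2 + q*(-7 + 3*sqrt(2)/2) - 21*sqrt(2)/2
(4) = gcd(g*(g - 1)*(g + 4), (g - 3)*(g - 2)) = 1
(5) = z - 7/2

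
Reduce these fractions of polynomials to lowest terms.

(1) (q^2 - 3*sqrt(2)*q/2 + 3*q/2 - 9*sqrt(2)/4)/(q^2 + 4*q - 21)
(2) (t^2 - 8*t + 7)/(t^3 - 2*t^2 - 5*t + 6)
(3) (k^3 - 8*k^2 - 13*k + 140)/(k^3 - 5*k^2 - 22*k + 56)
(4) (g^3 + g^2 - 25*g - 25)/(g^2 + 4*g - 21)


(1) = (4*q^2 + q*(6 - 6*sqrt(2)) - 9*sqrt(2))/(4*q^2 + 16*q - 84)
(2) = (t - 7)/(t^2 - t - 6)
(3) = (k - 5)/(k - 2)
(4) = (g^3 + g^2 - 25*g - 25)/(g^2 + 4*g - 21)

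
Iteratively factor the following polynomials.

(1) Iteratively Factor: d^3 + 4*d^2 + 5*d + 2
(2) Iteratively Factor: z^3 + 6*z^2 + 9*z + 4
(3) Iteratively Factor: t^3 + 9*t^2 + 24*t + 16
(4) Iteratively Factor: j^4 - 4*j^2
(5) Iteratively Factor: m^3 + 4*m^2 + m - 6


(1) = (d + 1)*(d^2 + 3*d + 2) = (d + 1)*(d + 2)*(d + 1)
(2) = (z + 1)*(z^2 + 5*z + 4) = (z + 1)*(z + 4)*(z + 1)
(3) = (t + 1)*(t^2 + 8*t + 16) = (t + 1)*(t + 4)*(t + 4)
(4) = (j - 2)*(j^3 + 2*j^2) = (j - 2)*(j + 2)*(j^2) = j*(j - 2)*(j + 2)*(j)
(5) = (m + 3)*(m^2 + m - 2) = (m + 2)*(m + 3)*(m - 1)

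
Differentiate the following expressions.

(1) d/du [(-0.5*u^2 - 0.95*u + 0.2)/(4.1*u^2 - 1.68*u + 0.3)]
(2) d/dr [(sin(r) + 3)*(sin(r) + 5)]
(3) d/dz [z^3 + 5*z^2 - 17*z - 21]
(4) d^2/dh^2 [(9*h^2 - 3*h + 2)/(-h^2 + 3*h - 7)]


(1) = (4.735*u^2 - 1.94*u + 0.051)/(16.81*u^4 - 13.776*u^3 + 5.2824*u^2 - 1.008*u + 0.09)
(2) = 2*(sin(r) + 4)*cos(r)
(3) = 3*z^2 + 10*z - 17
(4) = 2*(-24*h^3 + 183*h^2 - 45*h - 382)/(h^6 - 9*h^5 + 48*h^4 - 153*h^3 + 336*h^2 - 441*h + 343)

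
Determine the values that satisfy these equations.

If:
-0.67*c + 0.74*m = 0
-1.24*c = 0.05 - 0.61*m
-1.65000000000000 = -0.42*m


Then:
No Solution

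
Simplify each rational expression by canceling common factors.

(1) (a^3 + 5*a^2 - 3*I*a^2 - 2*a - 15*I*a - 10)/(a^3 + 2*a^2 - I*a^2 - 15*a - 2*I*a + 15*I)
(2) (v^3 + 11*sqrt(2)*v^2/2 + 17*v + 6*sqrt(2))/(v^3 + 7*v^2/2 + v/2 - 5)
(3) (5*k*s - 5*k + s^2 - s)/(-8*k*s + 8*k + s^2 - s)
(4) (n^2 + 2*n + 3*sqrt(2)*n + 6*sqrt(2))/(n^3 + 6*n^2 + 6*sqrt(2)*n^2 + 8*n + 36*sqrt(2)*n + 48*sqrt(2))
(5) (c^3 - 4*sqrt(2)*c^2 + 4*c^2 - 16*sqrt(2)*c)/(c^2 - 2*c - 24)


(1) = (a - 2*I)/(a - 3)
(2) = (4*v^3 + 22*sqrt(2)*v^2 + 68*v + 24*sqrt(2))/(4*v^3 + 14*v^2 + 2*v - 20)
(3) = (5*k + s)/(-8*k + s)
(4) = (n + 3*sqrt(2))/(n^2 + n*(4 + 6*sqrt(2)) + 24*sqrt(2))
(5) = (c^2 - 4*sqrt(2)*c)/(c - 6)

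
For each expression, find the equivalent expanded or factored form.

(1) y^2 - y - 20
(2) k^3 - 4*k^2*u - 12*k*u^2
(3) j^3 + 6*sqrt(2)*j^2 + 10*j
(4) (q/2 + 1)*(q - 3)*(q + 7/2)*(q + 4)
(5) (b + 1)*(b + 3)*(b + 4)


(1) = (y - 5)*(y + 4)
(2) = k*(k - 6*u)*(k + 2*u)
(3) = j*(j + sqrt(2))*(j + 5*sqrt(2))
(4) = q^4/2 + 13*q^3/4 + q^2/4 - 59*q/2 - 42
(5) = b^3 + 8*b^2 + 19*b + 12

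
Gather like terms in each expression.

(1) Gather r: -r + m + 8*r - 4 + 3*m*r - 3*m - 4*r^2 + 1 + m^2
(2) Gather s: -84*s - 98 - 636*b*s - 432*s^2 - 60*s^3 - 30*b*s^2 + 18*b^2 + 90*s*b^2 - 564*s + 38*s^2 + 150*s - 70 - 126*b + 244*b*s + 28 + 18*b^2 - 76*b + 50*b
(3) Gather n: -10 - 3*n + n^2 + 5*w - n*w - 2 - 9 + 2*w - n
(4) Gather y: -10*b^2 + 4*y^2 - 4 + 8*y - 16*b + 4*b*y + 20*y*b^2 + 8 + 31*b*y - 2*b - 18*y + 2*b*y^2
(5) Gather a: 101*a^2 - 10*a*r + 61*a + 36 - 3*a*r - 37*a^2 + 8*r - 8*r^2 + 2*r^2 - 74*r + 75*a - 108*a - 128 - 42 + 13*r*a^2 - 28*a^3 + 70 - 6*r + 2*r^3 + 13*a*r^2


(1) = m^2 - 2*m - 4*r^2 + r*(3*m + 7) - 3
(2) = 36*b^2 - 152*b - 60*s^3 + s^2*(-30*b - 394) + s*(90*b^2 - 392*b - 498) - 140
(3) = n^2 + n*(-w - 4) + 7*w - 21
(4) = -10*b^2 - 18*b + y^2*(2*b + 4) + y*(20*b^2 + 35*b - 10) + 4
(5) = -28*a^3 + a^2*(13*r + 64) + a*(13*r^2 - 13*r + 28) + 2*r^3 - 6*r^2 - 72*r - 64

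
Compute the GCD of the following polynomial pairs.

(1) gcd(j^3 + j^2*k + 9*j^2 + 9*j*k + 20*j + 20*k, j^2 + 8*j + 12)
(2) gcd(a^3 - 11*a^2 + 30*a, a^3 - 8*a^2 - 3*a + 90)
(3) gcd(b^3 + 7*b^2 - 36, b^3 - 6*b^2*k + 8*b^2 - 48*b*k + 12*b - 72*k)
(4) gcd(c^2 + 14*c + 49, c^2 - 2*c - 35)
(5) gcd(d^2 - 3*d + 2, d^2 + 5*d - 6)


(1) = gcd((j + 4)*(j + 5)*(j + k), (j + 2)*(j + 6)) = 1
(2) = a^2 - 11*a + 30
(3) = gcd((b - 2)*(b + 3)*(b + 6), (b + 2)*(b + 6)*(b - 6*k)) = b + 6
(4) = 1
(5) = d - 1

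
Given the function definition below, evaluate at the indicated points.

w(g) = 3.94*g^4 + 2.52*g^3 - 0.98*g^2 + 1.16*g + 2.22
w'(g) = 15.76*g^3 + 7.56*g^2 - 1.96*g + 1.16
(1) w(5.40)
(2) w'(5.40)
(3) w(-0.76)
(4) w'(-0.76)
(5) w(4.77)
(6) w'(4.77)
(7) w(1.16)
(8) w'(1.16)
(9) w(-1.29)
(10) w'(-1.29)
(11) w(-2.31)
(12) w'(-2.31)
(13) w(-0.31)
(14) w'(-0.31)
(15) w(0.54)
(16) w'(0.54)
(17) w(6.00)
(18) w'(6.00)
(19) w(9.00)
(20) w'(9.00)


(1) = 3726.92
(2) = 2692.66
(3) = 0.98
(4) = 0.10
(5) = 2298.67
(6) = 1874.28
(7) = 13.31
(8) = 33.66
(9) = 4.59
(10) = -17.56
(11) = 75.44
(12) = -148.24
(13) = 1.73
(14) = 2.02
(15) = 3.29
(16) = 4.79
(17) = 5624.46
(18) = 3665.72
(19) = 27620.70
(20) = 12084.92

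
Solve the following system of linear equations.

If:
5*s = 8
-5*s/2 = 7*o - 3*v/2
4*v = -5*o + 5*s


Then:
o = -8/71
s = 8/5
v = 152/71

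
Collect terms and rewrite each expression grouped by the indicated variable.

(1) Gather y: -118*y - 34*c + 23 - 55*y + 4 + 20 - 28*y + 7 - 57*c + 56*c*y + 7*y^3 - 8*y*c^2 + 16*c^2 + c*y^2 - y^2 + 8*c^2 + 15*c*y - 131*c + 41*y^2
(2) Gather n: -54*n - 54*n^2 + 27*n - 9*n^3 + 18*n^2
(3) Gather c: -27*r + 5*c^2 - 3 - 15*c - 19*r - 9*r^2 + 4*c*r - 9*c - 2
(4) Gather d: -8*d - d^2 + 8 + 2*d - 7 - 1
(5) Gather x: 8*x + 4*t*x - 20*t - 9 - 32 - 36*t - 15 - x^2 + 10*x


(1) = 24*c^2 - 222*c + 7*y^3 + y^2*(c + 40) + y*(-8*c^2 + 71*c - 201) + 54
(2) = -9*n^3 - 36*n^2 - 27*n
(3) = 5*c^2 + c*(4*r - 24) - 9*r^2 - 46*r - 5
(4) = -d^2 - 6*d
(5) = -56*t - x^2 + x*(4*t + 18) - 56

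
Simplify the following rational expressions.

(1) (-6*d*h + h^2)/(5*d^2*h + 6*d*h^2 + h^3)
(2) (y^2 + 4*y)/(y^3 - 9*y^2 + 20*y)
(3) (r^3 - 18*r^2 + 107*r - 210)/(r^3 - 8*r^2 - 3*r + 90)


(1) = (-6*d + h)/(5*d^2 + 6*d*h + h^2)
(2) = (y + 4)/(y^2 - 9*y + 20)
(3) = (r - 7)/(r + 3)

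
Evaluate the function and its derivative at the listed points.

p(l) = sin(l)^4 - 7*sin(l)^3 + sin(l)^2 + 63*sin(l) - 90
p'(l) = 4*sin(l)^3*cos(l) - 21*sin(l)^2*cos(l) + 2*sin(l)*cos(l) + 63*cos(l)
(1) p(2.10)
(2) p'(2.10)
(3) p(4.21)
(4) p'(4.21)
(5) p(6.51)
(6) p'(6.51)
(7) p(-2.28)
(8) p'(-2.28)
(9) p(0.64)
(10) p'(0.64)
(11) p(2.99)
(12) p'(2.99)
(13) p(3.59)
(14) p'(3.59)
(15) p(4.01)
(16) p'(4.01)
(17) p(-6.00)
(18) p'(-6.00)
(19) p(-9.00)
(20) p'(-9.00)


(1) = -38.82
(2) = -26.08
(3) = -139.14
(4) = -20.43
(5) = -75.86
(6) = 60.83
(7) = -133.84
(8) = -31.02
(9) = -53.38
(10) = 46.17
(11) = -80.49
(12) = -62.12
(13) = -116.52
(14) = -52.14
(15) = -134.05
(16) = -30.66
(17) = -72.47
(18) = 59.54
(19) = -115.27
(20) = -53.15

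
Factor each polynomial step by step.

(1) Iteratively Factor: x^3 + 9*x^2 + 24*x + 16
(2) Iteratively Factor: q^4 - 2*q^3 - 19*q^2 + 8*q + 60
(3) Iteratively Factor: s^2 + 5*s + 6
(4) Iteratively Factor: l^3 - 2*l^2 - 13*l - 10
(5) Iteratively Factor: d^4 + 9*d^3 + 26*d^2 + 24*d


(1) = (x + 4)*(x^2 + 5*x + 4) = (x + 4)^2*(x + 1)
(2) = (q - 2)*(q^3 - 19*q - 30) = (q - 2)*(q + 2)*(q^2 - 2*q - 15) = (q - 2)*(q + 2)*(q + 3)*(q - 5)
(3) = (s + 3)*(s + 2)
(4) = (l + 1)*(l^2 - 3*l - 10) = (l - 5)*(l + 1)*(l + 2)
(5) = (d + 2)*(d^3 + 7*d^2 + 12*d) = (d + 2)*(d + 3)*(d^2 + 4*d) = (d + 2)*(d + 3)*(d + 4)*(d)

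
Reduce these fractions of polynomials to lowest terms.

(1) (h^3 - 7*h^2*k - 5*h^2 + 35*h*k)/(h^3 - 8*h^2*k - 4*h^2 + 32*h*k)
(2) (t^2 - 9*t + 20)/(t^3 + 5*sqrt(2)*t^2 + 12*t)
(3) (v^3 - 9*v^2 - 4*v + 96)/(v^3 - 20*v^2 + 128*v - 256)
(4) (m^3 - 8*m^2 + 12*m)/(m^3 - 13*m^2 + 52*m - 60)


(1) = (h^2 - 7*h*k - 5*h + 35*k)/(h^2 - 8*h*k - 4*h + 32*k)
(2) = (t^2 - 9*t + 20)/(t^3 + 5*sqrt(2)*t^2 + 12*t)
(3) = (v + 3)/(v - 8)
(4) = m/(m - 5)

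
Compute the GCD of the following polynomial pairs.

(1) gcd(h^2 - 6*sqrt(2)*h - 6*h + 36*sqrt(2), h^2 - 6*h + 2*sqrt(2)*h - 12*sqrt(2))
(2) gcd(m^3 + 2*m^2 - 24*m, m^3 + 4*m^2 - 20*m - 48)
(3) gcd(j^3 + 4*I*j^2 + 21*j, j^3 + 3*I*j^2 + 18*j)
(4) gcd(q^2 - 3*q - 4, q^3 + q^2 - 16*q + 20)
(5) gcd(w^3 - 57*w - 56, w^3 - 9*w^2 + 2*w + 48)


(1) = h - 6
(2) = gcd(m*(m - 4)*(m + 6), (m - 4)*(m + 2)*(m + 6)) = m^2 + 2*m - 24
(3) = j^2 - 3*I*j
(4) = gcd((q - 4)*(q + 1), (q - 2)^2*(q + 5)) = 1
(5) = w - 8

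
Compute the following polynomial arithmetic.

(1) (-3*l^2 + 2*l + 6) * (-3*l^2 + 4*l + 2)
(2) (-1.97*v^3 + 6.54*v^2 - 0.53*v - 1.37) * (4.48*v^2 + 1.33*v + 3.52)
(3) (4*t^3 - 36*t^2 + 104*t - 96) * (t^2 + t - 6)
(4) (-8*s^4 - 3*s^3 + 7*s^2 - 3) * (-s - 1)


(1) = 9*l^4 - 18*l^3 - 16*l^2 + 28*l + 12
(2) = -8.8256*v^5 + 26.6791*v^4 - 0.6106*v^3 + 16.1783*v^2 - 3.6877*v - 4.8224
(3) = 4*t^5 - 32*t^4 + 44*t^3 + 224*t^2 - 720*t + 576
(4) = 8*s^5 + 11*s^4 - 4*s^3 - 7*s^2 + 3*s + 3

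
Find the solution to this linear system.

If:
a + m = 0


Then:
a = -m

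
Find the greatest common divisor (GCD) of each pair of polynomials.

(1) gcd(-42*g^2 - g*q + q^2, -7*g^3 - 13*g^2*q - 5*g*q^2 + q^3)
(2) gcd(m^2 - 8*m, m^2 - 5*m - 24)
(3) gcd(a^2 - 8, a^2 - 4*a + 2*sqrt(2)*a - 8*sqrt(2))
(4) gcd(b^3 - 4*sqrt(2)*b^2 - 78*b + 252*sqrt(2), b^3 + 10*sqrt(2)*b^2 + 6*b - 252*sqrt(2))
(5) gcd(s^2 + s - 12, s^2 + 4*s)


(1) = gcd((-7*g + q)*(6*g + q), (-7*g + q)*(g + q)^2) = -7*g + q
(2) = m - 8
(3) = a + 2*sqrt(2)
(4) = gcd((b - 7*sqrt(2))*(b - 3*sqrt(2))*(b + 6*sqrt(2)), (b - 3*sqrt(2))*(b + 6*sqrt(2))*(b + 7*sqrt(2))) = b^2 + 3*sqrt(2)*b - 36
(5) = gcd((s - 3)*(s + 4), s*(s + 4)) = s + 4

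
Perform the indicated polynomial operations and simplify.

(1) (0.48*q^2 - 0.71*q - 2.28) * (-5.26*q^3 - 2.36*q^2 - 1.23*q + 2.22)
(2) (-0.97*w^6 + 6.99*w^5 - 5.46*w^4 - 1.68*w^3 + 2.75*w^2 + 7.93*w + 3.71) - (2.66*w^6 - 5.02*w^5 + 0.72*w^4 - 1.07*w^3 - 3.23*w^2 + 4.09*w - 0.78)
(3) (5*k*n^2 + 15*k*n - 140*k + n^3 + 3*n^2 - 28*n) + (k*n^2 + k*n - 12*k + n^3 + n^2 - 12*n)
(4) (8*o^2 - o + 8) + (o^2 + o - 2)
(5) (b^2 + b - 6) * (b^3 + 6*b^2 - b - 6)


(1) = -2.5248*q^5 + 2.6018*q^4 + 13.078*q^3 + 7.3197*q^2 + 1.2282*q - 5.0616
(2) = -3.63*w^6 + 12.01*w^5 - 6.18*w^4 - 0.61*w^3 + 5.98*w^2 + 3.84*w + 4.49
(3) = 6*k*n^2 + 16*k*n - 152*k + 2*n^3 + 4*n^2 - 40*n
(4) = 9*o^2 + 6
(5) = b^5 + 7*b^4 - b^3 - 43*b^2 + 36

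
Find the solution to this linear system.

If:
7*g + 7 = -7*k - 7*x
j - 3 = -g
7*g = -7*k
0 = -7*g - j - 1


Then:
g = -2/3
j = 11/3
k = 2/3
x = -1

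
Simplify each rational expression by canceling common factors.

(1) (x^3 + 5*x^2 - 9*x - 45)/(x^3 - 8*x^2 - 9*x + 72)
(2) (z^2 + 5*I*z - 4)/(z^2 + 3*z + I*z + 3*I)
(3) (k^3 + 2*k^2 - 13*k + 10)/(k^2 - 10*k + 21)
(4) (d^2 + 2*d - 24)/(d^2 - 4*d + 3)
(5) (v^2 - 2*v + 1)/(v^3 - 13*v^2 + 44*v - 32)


(1) = (x + 5)/(x - 8)
(2) = (z + 4*I)/(z + 3)
(3) = (k^3 + 2*k^2 - 13*k + 10)/(k^2 - 10*k + 21)
(4) = (d^2 + 2*d - 24)/(d^2 - 4*d + 3)
(5) = (v - 1)/(v^2 - 12*v + 32)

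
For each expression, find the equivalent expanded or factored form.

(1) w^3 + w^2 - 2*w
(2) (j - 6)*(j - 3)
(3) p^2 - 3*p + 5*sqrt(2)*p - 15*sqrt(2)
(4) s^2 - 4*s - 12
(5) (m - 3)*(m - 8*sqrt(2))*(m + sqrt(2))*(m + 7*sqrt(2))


(1) = w*(w - 1)*(w + 2)
(2) = j^2 - 9*j + 18
(3) = (p - 3)*(p + 5*sqrt(2))
(4) = (s - 6)*(s + 2)
(5) = m^4 - 3*m^3 - 114*m^2 - 112*sqrt(2)*m + 342*m + 336*sqrt(2)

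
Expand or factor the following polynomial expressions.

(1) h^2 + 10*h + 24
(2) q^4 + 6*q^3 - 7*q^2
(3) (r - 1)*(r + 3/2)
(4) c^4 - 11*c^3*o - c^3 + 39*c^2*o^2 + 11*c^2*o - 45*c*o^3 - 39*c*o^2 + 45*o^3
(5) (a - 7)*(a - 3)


(1) = (h + 4)*(h + 6)
(2) = q^2*(q - 1)*(q + 7)
(3) = r^2 + r/2 - 3/2
(4) = (c - 1)*(c - 5*o)*(c - 3*o)^2
(5) = a^2 - 10*a + 21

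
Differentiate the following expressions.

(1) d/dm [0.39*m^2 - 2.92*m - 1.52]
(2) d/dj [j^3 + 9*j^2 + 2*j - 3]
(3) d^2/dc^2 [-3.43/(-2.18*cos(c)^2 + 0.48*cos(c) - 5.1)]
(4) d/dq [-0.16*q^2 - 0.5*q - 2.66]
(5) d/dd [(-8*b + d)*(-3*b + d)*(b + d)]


(1) = 0.78*m - 2.92
(2) = 3*j^2 + 18*j + 2
(3) = (-65.202928*(1 - cos(c)^2)^2 + 10.767456*cos(c)^3 + 119.147224*cos(c)^2 - 29.931552*cos(c) - 9.486008)/(2.18*cos(c)^2 - 0.48*cos(c) + 5.1)^3
(4) = -0.32*q - 0.5
(5) = 13*b^2 - 20*b*d + 3*d^2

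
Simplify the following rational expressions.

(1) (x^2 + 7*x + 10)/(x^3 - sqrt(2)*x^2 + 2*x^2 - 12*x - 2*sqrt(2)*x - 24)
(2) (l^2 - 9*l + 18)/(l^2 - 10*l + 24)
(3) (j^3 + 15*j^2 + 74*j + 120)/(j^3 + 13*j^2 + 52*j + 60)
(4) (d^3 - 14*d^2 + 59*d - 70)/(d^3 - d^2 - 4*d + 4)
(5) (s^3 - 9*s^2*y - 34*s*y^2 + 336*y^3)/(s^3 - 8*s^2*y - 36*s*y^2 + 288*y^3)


(1) = (x + 5)/(x^2 - sqrt(2)*x - 12)
(2) = (l - 3)/(l - 4)
(3) = (j + 4)/(j + 2)
(4) = (d^2 - 12*d + 35)/(d^2 + d - 2)
(5) = (-s + 7*y)/(-s + 6*y)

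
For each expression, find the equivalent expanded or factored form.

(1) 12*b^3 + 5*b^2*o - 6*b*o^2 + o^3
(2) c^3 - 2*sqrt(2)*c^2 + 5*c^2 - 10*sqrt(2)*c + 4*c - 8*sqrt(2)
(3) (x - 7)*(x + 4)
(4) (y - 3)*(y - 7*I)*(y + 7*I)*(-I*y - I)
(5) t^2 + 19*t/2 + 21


(1) = (-4*b + o)*(-3*b + o)*(b + o)
(2) = (c + 1)*(c + 4)*(c - 2*sqrt(2))
(3) = x^2 - 3*x - 28
(4) = -I*y^4 + 2*I*y^3 - 46*I*y^2 + 98*I*y + 147*I
(5) = (t + 7/2)*(t + 6)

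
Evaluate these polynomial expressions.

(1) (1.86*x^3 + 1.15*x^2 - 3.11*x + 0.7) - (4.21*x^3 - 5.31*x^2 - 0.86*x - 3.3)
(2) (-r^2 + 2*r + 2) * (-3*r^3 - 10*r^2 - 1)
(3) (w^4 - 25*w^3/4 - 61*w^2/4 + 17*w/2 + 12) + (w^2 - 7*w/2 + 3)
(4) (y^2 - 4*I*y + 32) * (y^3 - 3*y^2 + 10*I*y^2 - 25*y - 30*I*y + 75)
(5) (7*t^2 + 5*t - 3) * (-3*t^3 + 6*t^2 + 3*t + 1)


(1) = -2.35*x^3 + 6.46*x^2 - 2.25*x + 4.0
(2) = 3*r^5 + 4*r^4 - 26*r^3 - 19*r^2 - 2*r - 2
(3) = w^4 - 25*w^3/4 - 57*w^2/4 + 5*w + 15
(4) = y^5 - 3*y^4 + 6*I*y^4 + 47*y^3 - 18*I*y^3 - 141*y^2 + 420*I*y^2 - 800*y - 1260*I*y + 2400
(5) = -21*t^5 + 27*t^4 + 60*t^3 + 4*t^2 - 4*t - 3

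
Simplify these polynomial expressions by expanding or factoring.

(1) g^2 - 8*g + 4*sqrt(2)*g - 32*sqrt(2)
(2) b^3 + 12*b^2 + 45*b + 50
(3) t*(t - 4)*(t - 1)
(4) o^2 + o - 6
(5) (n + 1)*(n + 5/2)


(1) = (g - 8)*(g + 4*sqrt(2))
(2) = (b + 2)*(b + 5)^2
(3) = t^3 - 5*t^2 + 4*t
(4) = (o - 2)*(o + 3)
(5) = n^2 + 7*n/2 + 5/2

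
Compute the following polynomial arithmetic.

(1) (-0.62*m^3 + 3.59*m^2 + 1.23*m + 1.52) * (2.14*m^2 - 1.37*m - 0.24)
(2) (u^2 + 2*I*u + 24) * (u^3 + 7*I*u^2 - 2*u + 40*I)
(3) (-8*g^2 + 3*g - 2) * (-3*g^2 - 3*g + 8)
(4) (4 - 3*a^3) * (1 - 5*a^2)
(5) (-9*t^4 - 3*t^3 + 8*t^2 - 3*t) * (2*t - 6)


(1) = -1.3268*m^5 + 8.532*m^4 - 2.1373*m^3 + 0.7061*m^2 - 2.3776*m - 0.3648
(2) = u^5 + 9*I*u^4 + 8*u^3 + 204*I*u^2 - 128*u + 960*I
(3) = 24*g^4 + 15*g^3 - 67*g^2 + 30*g - 16
(4) = 15*a^5 - 3*a^3 - 20*a^2 + 4
(5) = -18*t^5 + 48*t^4 + 34*t^3 - 54*t^2 + 18*t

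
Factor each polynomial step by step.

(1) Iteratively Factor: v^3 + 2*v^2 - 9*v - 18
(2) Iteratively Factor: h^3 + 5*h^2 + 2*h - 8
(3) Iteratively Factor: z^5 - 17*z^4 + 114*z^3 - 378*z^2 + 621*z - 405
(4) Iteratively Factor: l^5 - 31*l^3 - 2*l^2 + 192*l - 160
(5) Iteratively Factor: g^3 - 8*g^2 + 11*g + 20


(1) = (v - 3)*(v^2 + 5*v + 6) = (v - 3)*(v + 3)*(v + 2)
(2) = (h + 2)*(h^2 + 3*h - 4) = (h + 2)*(h + 4)*(h - 1)
(3) = (z - 5)*(z^4 - 12*z^3 + 54*z^2 - 108*z + 81) = (z - 5)*(z - 3)*(z^3 - 9*z^2 + 27*z - 27) = (z - 5)*(z - 3)^2*(z^2 - 6*z + 9) = (z - 5)*(z - 3)^3*(z - 3)
(4) = (l + 4)*(l^4 - 4*l^3 - 15*l^2 + 58*l - 40) = (l - 1)*(l + 4)*(l^3 - 3*l^2 - 18*l + 40) = (l - 2)*(l - 1)*(l + 4)*(l^2 - l - 20) = (l - 5)*(l - 2)*(l - 1)*(l + 4)*(l + 4)
(5) = (g + 1)*(g^2 - 9*g + 20) = (g - 4)*(g + 1)*(g - 5)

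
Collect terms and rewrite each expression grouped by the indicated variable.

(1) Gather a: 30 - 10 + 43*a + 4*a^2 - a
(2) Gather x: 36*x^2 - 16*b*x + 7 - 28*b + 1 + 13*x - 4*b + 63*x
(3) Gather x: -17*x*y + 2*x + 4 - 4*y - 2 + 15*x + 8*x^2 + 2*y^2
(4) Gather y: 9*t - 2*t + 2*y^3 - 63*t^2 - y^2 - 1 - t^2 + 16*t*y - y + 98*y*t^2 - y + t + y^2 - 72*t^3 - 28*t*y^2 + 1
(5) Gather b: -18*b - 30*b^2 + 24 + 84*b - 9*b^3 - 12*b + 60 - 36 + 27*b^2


(1) = 4*a^2 + 42*a + 20
(2) = -32*b + 36*x^2 + x*(76 - 16*b) + 8
(3) = 8*x^2 + x*(17 - 17*y) + 2*y^2 - 4*y + 2
(4) = -72*t^3 - 64*t^2 - 28*t*y^2 + 8*t + 2*y^3 + y*(98*t^2 + 16*t - 2)
(5) = -9*b^3 - 3*b^2 + 54*b + 48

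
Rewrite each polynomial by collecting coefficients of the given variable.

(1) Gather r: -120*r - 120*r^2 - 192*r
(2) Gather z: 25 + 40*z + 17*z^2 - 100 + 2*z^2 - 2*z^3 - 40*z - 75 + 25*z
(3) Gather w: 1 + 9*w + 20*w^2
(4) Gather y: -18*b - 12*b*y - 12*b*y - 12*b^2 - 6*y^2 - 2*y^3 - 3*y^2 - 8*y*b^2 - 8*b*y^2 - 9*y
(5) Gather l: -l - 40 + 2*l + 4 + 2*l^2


(1) = -120*r^2 - 312*r
(2) = -2*z^3 + 19*z^2 + 25*z - 150
(3) = 20*w^2 + 9*w + 1
(4) = -12*b^2 - 18*b - 2*y^3 + y^2*(-8*b - 9) + y*(-8*b^2 - 24*b - 9)
(5) = 2*l^2 + l - 36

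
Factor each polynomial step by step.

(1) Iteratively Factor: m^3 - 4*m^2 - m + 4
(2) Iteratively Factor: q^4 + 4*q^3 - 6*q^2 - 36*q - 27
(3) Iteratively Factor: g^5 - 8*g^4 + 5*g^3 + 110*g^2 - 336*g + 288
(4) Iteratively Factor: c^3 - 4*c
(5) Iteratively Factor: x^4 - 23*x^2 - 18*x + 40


(1) = (m - 1)*(m^2 - 3*m - 4) = (m - 4)*(m - 1)*(m + 1)
(2) = (q + 1)*(q^3 + 3*q^2 - 9*q - 27) = (q + 1)*(q + 3)*(q^2 - 9) = (q - 3)*(q + 1)*(q + 3)*(q + 3)
(3) = (g - 3)*(g^4 - 5*g^3 - 10*g^2 + 80*g - 96) = (g - 3)^2*(g^3 - 2*g^2 - 16*g + 32) = (g - 4)*(g - 3)^2*(g^2 + 2*g - 8) = (g - 4)*(g - 3)^2*(g + 4)*(g - 2)
(4) = (c + 2)*(c^2 - 2*c) = c*(c + 2)*(c - 2)
(5) = (x - 5)*(x^3 + 5*x^2 + 2*x - 8) = (x - 5)*(x + 2)*(x^2 + 3*x - 4) = (x - 5)*(x + 2)*(x + 4)*(x - 1)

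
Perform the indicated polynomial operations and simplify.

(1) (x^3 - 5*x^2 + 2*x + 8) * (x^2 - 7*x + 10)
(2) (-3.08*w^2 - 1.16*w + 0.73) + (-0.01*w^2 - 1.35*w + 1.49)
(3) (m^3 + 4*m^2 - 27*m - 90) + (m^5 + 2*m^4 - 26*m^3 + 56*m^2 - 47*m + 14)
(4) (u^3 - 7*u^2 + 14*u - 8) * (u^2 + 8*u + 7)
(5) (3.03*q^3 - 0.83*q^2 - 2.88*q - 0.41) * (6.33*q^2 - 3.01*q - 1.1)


(1) = x^5 - 12*x^4 + 47*x^3 - 56*x^2 - 36*x + 80
(2) = -3.09*w^2 - 2.51*w + 2.22
(3) = m^5 + 2*m^4 - 25*m^3 + 60*m^2 - 74*m - 76
(4) = u^5 + u^4 - 35*u^3 + 55*u^2 + 34*u - 56
(5) = 19.1799*q^5 - 14.3742*q^4 - 19.0651*q^3 + 6.9865*q^2 + 4.4021*q + 0.451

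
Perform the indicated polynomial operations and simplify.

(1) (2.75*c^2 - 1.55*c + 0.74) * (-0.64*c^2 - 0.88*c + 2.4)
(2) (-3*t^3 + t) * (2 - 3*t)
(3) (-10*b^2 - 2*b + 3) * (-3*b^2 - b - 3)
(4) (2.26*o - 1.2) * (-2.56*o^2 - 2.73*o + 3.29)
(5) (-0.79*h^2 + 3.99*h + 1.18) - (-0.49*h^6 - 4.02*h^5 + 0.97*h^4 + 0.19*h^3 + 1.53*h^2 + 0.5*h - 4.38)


(1) = -1.76*c^4 - 1.428*c^3 + 7.4904*c^2 - 4.3712*c + 1.776
(2) = 9*t^4 - 6*t^3 - 3*t^2 + 2*t
(3) = 30*b^4 + 16*b^3 + 23*b^2 + 3*b - 9
(4) = -5.7856*o^3 - 3.0978*o^2 + 10.7114*o - 3.948
(5) = 0.49*h^6 + 4.02*h^5 - 0.97*h^4 - 0.19*h^3 - 2.32*h^2 + 3.49*h + 5.56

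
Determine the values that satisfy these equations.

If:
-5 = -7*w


Then:
w = 5/7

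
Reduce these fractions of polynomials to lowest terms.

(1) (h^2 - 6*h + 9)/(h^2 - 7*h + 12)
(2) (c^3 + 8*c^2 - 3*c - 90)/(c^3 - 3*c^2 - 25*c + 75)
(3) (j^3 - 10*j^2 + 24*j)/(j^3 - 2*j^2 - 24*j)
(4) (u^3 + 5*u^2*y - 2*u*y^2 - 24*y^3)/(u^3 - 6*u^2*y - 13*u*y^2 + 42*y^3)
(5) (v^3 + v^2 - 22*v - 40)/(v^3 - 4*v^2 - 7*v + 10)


(1) = (h - 3)/(h - 4)
(2) = (c + 6)/(c - 5)
(3) = (j - 4)/(j + 4)
(4) = (-u - 4*y)/(-u + 7*y)
(5) = (v + 4)/(v - 1)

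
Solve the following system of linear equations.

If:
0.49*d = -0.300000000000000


Then:
d = -0.61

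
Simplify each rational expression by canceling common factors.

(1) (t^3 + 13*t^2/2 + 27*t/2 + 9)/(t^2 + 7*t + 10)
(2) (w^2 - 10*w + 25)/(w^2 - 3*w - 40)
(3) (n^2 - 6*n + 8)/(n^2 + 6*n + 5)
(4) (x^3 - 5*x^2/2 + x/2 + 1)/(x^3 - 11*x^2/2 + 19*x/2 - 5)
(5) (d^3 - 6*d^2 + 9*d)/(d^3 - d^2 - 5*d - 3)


(1) = (2*t^2 + 9*t + 9)/(2*t + 10)
(2) = (w^2 - 10*w + 25)/(w^2 - 3*w - 40)
(3) = (n^2 - 6*n + 8)/(n^2 + 6*n + 5)
(4) = (2*x + 1)/(2*x - 5)
(5) = (d^2 - 3*d)/(d^2 + 2*d + 1)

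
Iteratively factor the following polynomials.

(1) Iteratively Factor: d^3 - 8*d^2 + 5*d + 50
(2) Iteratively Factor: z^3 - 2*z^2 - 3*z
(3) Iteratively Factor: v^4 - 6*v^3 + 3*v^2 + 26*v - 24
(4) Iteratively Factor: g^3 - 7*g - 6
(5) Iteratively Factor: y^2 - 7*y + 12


(1) = (d - 5)*(d^2 - 3*d - 10) = (d - 5)*(d + 2)*(d - 5)
(2) = (z)*(z^2 - 2*z - 3) = z*(z + 1)*(z - 3)
(3) = (v + 2)*(v^3 - 8*v^2 + 19*v - 12) = (v - 4)*(v + 2)*(v^2 - 4*v + 3) = (v - 4)*(v - 1)*(v + 2)*(v - 3)
(4) = (g + 2)*(g^2 - 2*g - 3) = (g - 3)*(g + 2)*(g + 1)
(5) = (y - 4)*(y - 3)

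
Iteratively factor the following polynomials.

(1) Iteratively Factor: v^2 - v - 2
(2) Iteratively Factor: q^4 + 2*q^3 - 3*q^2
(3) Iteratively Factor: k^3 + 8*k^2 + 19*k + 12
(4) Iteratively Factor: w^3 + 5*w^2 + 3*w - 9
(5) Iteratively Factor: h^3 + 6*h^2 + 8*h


(1) = (v + 1)*(v - 2)
(2) = (q - 1)*(q^3 + 3*q^2) = q*(q - 1)*(q^2 + 3*q) = q*(q - 1)*(q + 3)*(q)
(3) = (k + 4)*(k^2 + 4*k + 3) = (k + 1)*(k + 4)*(k + 3)
(4) = (w + 3)*(w^2 + 2*w - 3) = (w - 1)*(w + 3)*(w + 3)
(5) = (h + 4)*(h^2 + 2*h) = h*(h + 4)*(h + 2)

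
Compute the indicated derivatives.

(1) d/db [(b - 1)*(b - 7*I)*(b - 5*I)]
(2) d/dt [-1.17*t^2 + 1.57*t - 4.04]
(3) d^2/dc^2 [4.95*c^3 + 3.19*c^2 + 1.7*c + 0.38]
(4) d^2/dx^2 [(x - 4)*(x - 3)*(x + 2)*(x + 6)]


(1) = 3*b^2 + b*(-2 - 24*I) - 35 + 12*I
(2) = 1.57 - 2.34*t
(3) = 29.7*c + 6.38
(4) = 12*x^2 + 6*x - 64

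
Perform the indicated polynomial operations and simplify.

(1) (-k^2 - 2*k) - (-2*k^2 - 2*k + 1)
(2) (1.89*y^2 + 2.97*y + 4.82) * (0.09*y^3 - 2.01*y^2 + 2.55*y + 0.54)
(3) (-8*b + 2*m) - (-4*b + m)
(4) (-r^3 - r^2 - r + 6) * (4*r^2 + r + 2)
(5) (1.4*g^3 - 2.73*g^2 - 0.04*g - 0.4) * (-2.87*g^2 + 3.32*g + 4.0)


(1) = k^2 - 1
(2) = 0.1701*y^5 - 3.5316*y^4 - 0.7164*y^3 - 1.0941*y^2 + 13.8948*y + 2.6028
(3) = -4*b + m
(4) = -4*r^5 - 5*r^4 - 7*r^3 + 21*r^2 + 4*r + 12
(5) = -4.018*g^5 + 12.4831*g^4 - 3.3488*g^3 - 9.9048*g^2 - 1.488*g - 1.6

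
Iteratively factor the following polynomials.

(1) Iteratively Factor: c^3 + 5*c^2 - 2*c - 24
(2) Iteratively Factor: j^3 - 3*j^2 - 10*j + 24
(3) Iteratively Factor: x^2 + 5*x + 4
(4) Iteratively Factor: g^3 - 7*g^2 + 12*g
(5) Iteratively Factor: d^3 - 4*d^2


(1) = (c - 2)*(c^2 + 7*c + 12) = (c - 2)*(c + 3)*(c + 4)
(2) = (j + 3)*(j^2 - 6*j + 8) = (j - 2)*(j + 3)*(j - 4)
(3) = (x + 4)*(x + 1)
(4) = (g)*(g^2 - 7*g + 12) = g*(g - 4)*(g - 3)
(5) = (d)*(d^2 - 4*d) = d*(d - 4)*(d)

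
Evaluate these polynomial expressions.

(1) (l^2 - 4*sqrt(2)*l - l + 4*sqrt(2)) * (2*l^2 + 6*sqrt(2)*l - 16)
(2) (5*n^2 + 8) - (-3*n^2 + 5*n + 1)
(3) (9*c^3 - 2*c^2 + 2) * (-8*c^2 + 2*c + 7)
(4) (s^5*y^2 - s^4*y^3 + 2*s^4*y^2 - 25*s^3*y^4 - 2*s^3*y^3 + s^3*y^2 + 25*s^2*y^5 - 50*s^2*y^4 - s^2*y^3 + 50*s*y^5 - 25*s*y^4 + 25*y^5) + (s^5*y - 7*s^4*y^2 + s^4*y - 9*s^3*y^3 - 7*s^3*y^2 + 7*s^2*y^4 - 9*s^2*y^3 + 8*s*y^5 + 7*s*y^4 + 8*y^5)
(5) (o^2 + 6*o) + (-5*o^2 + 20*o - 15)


(1) = 2*l^4 - 2*sqrt(2)*l^3 - 2*l^3 - 64*l^2 + 2*sqrt(2)*l^2 + 64*l + 64*sqrt(2)*l - 64*sqrt(2)
(2) = 8*n^2 - 5*n + 7
(3) = -72*c^5 + 34*c^4 + 59*c^3 - 30*c^2 + 4*c + 14
(4) = s^5*y^2 + s^5*y - s^4*y^3 - 5*s^4*y^2 + s^4*y - 25*s^3*y^4 - 11*s^3*y^3 - 6*s^3*y^2 + 25*s^2*y^5 - 43*s^2*y^4 - 10*s^2*y^3 + 58*s*y^5 - 18*s*y^4 + 33*y^5
(5) = -4*o^2 + 26*o - 15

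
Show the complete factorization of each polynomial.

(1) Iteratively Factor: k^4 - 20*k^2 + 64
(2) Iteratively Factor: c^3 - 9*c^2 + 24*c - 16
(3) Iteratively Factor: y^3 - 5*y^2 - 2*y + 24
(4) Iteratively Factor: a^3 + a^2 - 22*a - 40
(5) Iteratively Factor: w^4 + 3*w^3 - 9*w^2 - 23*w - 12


(1) = (k + 2)*(k^3 - 2*k^2 - 16*k + 32) = (k - 4)*(k + 2)*(k^2 + 2*k - 8) = (k - 4)*(k - 2)*(k + 2)*(k + 4)
(2) = (c - 4)*(c^2 - 5*c + 4) = (c - 4)^2*(c - 1)
(3) = (y + 2)*(y^2 - 7*y + 12) = (y - 3)*(y + 2)*(y - 4)
(4) = (a + 2)*(a^2 - a - 20) = (a + 2)*(a + 4)*(a - 5)
(5) = (w + 1)*(w^3 + 2*w^2 - 11*w - 12) = (w + 1)^2*(w^2 + w - 12) = (w + 1)^2*(w + 4)*(w - 3)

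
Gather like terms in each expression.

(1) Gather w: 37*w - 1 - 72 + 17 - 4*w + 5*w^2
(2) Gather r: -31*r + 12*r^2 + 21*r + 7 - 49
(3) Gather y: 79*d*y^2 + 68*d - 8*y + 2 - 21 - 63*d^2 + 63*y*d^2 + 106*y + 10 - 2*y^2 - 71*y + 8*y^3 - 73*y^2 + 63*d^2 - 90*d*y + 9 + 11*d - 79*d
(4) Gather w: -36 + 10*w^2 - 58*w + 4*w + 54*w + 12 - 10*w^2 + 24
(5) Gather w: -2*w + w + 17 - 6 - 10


(1) = 5*w^2 + 33*w - 56
(2) = 12*r^2 - 10*r - 42
(3) = 8*y^3 + y^2*(79*d - 75) + y*(63*d^2 - 90*d + 27)
(4) = 0
(5) = 1 - w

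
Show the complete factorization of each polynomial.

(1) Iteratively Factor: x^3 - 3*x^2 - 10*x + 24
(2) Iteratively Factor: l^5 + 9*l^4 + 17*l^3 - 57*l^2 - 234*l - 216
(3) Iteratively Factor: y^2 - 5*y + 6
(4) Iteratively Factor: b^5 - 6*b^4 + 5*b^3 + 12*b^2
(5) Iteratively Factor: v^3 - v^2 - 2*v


(1) = (x - 4)*(x^2 + x - 6) = (x - 4)*(x - 2)*(x + 3)
(2) = (l + 2)*(l^4 + 7*l^3 + 3*l^2 - 63*l - 108) = (l - 3)*(l + 2)*(l^3 + 10*l^2 + 33*l + 36) = (l - 3)*(l + 2)*(l + 4)*(l^2 + 6*l + 9) = (l - 3)*(l + 2)*(l + 3)*(l + 4)*(l + 3)
(3) = (y - 2)*(y - 3)
(4) = (b + 1)*(b^4 - 7*b^3 + 12*b^2) = b*(b + 1)*(b^3 - 7*b^2 + 12*b) = b^2*(b + 1)*(b^2 - 7*b + 12) = b^2*(b - 3)*(b + 1)*(b - 4)
(5) = (v + 1)*(v^2 - 2*v) = v*(v + 1)*(v - 2)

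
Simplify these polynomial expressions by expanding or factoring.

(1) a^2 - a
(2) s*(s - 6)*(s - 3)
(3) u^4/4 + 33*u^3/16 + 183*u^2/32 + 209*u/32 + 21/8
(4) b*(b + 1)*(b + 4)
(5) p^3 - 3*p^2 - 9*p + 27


(1) = a*(a - 1)
(2) = s^3 - 9*s^2 + 18*s
(3) = (u/4 + 1)*(u + 1)*(u + 3/2)*(u + 7/4)
(4) = b^3 + 5*b^2 + 4*b
(5) = (p - 3)^2*(p + 3)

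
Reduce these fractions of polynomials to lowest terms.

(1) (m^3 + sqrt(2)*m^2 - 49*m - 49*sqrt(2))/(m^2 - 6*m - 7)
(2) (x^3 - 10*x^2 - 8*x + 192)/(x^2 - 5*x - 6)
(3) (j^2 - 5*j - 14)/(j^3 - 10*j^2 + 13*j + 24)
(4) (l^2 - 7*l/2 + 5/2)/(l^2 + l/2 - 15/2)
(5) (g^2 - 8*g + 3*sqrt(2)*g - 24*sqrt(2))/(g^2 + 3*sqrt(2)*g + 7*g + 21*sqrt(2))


(1) = (m^2 + m*(sqrt(2) + 7) + 7*sqrt(2))/(m + 1)
(2) = (x^2 - 4*x - 32)/(x + 1)
(3) = (j^2 - 5*j - 14)/(j^3 - 10*j^2 + 13*j + 24)
(4) = (l - 1)/(l + 3)
(5) = (g - 8)/(g + 7)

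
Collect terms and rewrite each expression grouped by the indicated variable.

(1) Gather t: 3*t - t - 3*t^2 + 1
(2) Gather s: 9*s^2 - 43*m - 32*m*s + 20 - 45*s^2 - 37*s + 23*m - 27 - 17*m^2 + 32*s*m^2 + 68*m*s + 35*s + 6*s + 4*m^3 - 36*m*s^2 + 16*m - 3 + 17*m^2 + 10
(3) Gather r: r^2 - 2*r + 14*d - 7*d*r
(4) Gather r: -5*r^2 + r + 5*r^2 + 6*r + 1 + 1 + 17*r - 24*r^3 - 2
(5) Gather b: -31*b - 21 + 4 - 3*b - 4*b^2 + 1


(1) = -3*t^2 + 2*t + 1
(2) = 4*m^3 - 4*m + s^2*(-36*m - 36) + s*(32*m^2 + 36*m + 4)
(3) = 14*d + r^2 + r*(-7*d - 2)
(4) = -24*r^3 + 24*r
(5) = -4*b^2 - 34*b - 16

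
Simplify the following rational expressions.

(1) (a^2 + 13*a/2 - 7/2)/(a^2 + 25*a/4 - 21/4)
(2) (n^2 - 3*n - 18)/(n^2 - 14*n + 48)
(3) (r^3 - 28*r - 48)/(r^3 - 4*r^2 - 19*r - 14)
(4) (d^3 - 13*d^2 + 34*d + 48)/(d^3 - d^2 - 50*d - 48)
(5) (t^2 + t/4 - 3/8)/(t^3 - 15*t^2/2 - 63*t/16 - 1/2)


(1) = (4*a - 2)/(4*a - 3)
(2) = (n + 3)/(n - 8)
(3) = (r^2 - 2*r - 24)/(r^2 - 6*r - 7)
(4) = (d - 6)/(d + 6)
(5) = (16*t^2 + 4*t - 6)/(16*t^3 - 120*t^2 - 63*t - 8)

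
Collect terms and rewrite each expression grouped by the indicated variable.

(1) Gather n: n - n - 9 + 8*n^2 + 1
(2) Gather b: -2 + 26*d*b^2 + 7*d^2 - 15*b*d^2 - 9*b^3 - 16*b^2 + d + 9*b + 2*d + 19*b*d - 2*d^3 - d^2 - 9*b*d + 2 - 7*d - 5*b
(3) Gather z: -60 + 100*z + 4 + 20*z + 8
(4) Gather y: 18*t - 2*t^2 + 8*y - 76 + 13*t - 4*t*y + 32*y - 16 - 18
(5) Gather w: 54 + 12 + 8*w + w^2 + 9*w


(1) = 8*n^2 - 8
(2) = -9*b^3 + b^2*(26*d - 16) + b*(-15*d^2 + 10*d + 4) - 2*d^3 + 6*d^2 - 4*d
(3) = 120*z - 48
(4) = -2*t^2 + 31*t + y*(40 - 4*t) - 110
(5) = w^2 + 17*w + 66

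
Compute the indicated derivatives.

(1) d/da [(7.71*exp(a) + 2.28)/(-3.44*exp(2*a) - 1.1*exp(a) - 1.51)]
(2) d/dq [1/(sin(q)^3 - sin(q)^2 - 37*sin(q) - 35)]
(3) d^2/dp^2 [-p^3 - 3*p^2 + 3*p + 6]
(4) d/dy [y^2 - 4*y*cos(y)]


(1) = (26.5224*exp(2*a) + 15.6864*exp(a) - 9.1341)*exp(a)/(11.8336*exp(4*a) + 7.568*exp(3*a) + 11.5988*exp(2*a) + 3.322*exp(a) + 2.2801)
(2) = (-3*sin(q)^2 + 2*sin(q) + 37)*cos(q)/(-sin(q)^3 + sin(q)^2 + 37*sin(q) + 35)^2
(3) = -6*p - 6
(4) = 4*y*sin(y) + 2*y - 4*cos(y)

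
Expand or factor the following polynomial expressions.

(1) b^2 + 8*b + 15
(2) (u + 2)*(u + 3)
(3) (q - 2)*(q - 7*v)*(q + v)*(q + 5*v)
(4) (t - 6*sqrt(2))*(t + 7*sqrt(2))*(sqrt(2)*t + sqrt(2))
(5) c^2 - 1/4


(1) = (b + 3)*(b + 5)
(2) = u^2 + 5*u + 6
(3) = q^4 - q^3*v - 2*q^3 - 37*q^2*v^2 + 2*q^2*v - 35*q*v^3 + 74*q*v^2 + 70*v^3
(4) = sqrt(2)*t^3 + sqrt(2)*t^2 + 2*t^2 - 84*sqrt(2)*t + 2*t - 84*sqrt(2)
(5) = (c - 1/2)*(c + 1/2)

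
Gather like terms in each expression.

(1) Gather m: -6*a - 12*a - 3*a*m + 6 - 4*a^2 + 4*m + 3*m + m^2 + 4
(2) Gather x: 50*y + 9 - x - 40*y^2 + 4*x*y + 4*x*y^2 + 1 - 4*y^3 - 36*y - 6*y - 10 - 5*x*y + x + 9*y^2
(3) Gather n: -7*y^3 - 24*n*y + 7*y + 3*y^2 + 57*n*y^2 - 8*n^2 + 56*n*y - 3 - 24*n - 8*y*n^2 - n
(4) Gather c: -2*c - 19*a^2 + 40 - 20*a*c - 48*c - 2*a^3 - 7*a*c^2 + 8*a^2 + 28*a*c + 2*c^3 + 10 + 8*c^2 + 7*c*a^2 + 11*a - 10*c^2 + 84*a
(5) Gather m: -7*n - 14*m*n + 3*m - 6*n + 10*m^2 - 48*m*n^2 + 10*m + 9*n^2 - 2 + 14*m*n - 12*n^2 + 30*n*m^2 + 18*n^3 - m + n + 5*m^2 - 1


(1) = -4*a^2 - 18*a + m^2 + m*(7 - 3*a) + 10
(2) = x*(4*y^2 - y) - 4*y^3 - 31*y^2 + 8*y
(3) = n^2*(-8*y - 8) + n*(57*y^2 + 32*y - 25) - 7*y^3 + 3*y^2 + 7*y - 3
(4) = -2*a^3 - 11*a^2 + 95*a + 2*c^3 + c^2*(-7*a - 2) + c*(7*a^2 + 8*a - 50) + 50
(5) = m^2*(30*n + 15) + m*(12 - 48*n^2) + 18*n^3 - 3*n^2 - 12*n - 3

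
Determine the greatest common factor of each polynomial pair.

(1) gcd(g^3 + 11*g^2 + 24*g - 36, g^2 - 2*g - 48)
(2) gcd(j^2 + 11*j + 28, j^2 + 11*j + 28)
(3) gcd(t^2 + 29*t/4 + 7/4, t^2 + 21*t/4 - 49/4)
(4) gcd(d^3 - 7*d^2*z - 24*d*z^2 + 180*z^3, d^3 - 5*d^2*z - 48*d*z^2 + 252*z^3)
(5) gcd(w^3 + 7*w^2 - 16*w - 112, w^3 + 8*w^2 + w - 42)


(1) = g + 6
(2) = gcd((j + 4)*(j + 7), (j + 4)*(j + 7)) = j^2 + 11*j + 28
(3) = t + 7
(4) = gcd((d - 6*z)^2*(d + 5*z), (d - 6*z)^2*(d + 7*z)) = d^2 - 12*d*z + 36*z^2
(5) = gcd((w - 4)*(w + 4)*(w + 7), (w - 2)*(w + 3)*(w + 7)) = w + 7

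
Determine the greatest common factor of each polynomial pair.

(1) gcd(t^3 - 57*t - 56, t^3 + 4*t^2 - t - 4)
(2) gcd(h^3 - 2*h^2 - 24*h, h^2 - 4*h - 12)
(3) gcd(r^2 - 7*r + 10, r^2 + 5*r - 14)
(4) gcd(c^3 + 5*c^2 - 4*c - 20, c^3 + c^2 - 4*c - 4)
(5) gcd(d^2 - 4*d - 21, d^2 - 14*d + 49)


(1) = t + 1
(2) = gcd(h*(h - 6)*(h + 4), (h - 6)*(h + 2)) = h - 6
(3) = gcd((r - 5)*(r - 2), (r - 2)*(r + 7)) = r - 2
(4) = c^2 - 4
(5) = d - 7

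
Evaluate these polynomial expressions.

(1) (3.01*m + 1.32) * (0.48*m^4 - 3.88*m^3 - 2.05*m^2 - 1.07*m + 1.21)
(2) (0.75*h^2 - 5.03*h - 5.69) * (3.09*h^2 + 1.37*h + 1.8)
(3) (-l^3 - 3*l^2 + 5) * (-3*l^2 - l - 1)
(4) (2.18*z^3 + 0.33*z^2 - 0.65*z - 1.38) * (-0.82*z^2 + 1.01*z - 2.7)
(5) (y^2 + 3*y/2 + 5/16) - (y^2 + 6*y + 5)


(1) = 1.4448*m^5 - 11.0452*m^4 - 11.2921*m^3 - 5.9267*m^2 + 2.2297*m + 1.5972
(2) = 2.3175*h^4 - 14.5152*h^3 - 23.1232*h^2 - 16.8493*h - 10.242
(3) = 3*l^5 + 10*l^4 + 4*l^3 - 12*l^2 - 5*l - 5
(4) = -1.7876*z^5 + 1.9312*z^4 - 5.0197*z^3 - 0.4159*z^2 + 0.3612*z + 3.726
(5) = -9*y/2 - 75/16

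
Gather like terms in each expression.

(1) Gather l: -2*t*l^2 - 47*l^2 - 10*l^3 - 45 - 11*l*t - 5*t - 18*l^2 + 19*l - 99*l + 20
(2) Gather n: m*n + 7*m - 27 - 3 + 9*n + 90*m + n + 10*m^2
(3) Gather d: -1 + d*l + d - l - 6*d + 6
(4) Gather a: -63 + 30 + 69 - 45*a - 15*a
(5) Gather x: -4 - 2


(1) = -10*l^3 + l^2*(-2*t - 65) + l*(-11*t - 80) - 5*t - 25
(2) = 10*m^2 + 97*m + n*(m + 10) - 30
(3) = d*(l - 5) - l + 5
(4) = 36 - 60*a
(5) = -6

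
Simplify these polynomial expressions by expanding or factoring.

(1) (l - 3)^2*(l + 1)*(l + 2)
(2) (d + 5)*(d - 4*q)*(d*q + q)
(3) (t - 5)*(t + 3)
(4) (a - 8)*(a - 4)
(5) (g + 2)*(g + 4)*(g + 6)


(1) = l^4 - 3*l^3 - 7*l^2 + 15*l + 18
(2) = d^3*q - 4*d^2*q^2 + 6*d^2*q - 24*d*q^2 + 5*d*q - 20*q^2
(3) = t^2 - 2*t - 15
(4) = a^2 - 12*a + 32
(5) = g^3 + 12*g^2 + 44*g + 48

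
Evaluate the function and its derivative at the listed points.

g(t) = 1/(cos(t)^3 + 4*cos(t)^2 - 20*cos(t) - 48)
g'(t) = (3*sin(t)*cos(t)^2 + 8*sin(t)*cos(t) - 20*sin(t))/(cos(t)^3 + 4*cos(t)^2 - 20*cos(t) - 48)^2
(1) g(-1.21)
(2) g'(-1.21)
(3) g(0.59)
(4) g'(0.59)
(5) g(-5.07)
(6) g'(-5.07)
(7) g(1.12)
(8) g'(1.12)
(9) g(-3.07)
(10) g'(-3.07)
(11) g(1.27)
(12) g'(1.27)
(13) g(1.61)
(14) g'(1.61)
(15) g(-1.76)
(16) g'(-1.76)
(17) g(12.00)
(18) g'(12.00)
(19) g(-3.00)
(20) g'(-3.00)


(1) = -0.02
(2) = 0.01
(3) = -0.02
(4) = -0.00
(5) = -0.02
(6) = -0.01
(7) = -0.02
(8) = -0.00
(9) = -0.04
(10) = 0.00
(11) = -0.02
(12) = -0.01
(13) = -0.02
(14) = -0.01
(15) = -0.02
(16) = 0.01
(17) = -0.02
(18) = 0.00
(19) = -0.04
(20) = 0.01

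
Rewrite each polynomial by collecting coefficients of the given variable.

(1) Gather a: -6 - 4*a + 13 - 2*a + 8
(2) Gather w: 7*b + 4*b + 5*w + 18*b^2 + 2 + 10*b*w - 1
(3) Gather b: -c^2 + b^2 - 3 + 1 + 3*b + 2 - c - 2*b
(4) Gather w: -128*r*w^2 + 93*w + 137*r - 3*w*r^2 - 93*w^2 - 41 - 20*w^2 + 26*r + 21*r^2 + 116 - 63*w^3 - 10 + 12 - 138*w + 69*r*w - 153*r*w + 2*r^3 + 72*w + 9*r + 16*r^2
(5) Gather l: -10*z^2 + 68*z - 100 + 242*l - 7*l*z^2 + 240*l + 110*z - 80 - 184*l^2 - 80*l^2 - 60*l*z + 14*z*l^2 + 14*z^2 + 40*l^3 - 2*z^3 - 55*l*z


(1) = 15 - 6*a
(2) = 18*b^2 + 11*b + w*(10*b + 5) + 1
(3) = b^2 + b - c^2 - c
(4) = 2*r^3 + 37*r^2 + 172*r - 63*w^3 + w^2*(-128*r - 113) + w*(-3*r^2 - 84*r + 27) + 77
(5) = 40*l^3 + l^2*(14*z - 264) + l*(-7*z^2 - 115*z + 482) - 2*z^3 + 4*z^2 + 178*z - 180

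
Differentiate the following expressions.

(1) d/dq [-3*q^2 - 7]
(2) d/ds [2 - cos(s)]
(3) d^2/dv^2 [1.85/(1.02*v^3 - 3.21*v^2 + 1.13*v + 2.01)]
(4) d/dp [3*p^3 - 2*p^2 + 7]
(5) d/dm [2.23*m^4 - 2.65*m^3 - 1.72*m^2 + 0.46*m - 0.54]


(1) = -6*q
(2) = sin(s)
(3) = ((11.877 - 11.322*v)*(1.02*v^3 - 3.21*v^2 + 1.13*v + 2.01) + 1.85*(3.06*v^2 - 6.42*v + 1.13)*(6.12*v^2 - 12.84*v + 2.26))/(1.02*v^3 - 3.21*v^2 + 1.13*v + 2.01)^3
(4) = p*(9*p - 4)
(5) = 8.92*m^3 - 7.95*m^2 - 3.44*m + 0.46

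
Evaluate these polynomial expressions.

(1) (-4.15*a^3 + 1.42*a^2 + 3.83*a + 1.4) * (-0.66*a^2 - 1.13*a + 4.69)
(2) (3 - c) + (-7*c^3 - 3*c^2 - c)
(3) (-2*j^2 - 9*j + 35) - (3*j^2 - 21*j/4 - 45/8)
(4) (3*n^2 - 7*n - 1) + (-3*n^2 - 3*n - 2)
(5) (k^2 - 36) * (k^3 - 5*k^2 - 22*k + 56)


(1) = 2.739*a^5 + 3.7523*a^4 - 23.5959*a^3 + 1.4079*a^2 + 16.3807*a + 6.566
(2) = -7*c^3 - 3*c^2 - 2*c + 3
(3) = -5*j^2 - 15*j/4 + 325/8
(4) = -10*n - 3
(5) = k^5 - 5*k^4 - 58*k^3 + 236*k^2 + 792*k - 2016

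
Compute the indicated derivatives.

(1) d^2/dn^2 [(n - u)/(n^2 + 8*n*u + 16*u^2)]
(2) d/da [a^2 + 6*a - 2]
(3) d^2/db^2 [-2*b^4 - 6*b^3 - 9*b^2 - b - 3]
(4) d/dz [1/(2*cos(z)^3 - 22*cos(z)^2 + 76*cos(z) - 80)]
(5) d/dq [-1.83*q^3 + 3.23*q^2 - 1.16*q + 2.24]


(1) = 2*(n - 11*u)/(n^4 + 16*n^3*u + 96*n^2*u^2 + 256*n*u^3 + 256*u^4)
(2) = 2*a + 6
(3) = -24*b^2 - 36*b - 18
(4) = (3*cos(z)^2 - 22*cos(z) + 38)*sin(z)/(2*(cos(z)^3 - 11*cos(z)^2 + 38*cos(z) - 40)^2)
(5) = -5.49*q^2 + 6.46*q - 1.16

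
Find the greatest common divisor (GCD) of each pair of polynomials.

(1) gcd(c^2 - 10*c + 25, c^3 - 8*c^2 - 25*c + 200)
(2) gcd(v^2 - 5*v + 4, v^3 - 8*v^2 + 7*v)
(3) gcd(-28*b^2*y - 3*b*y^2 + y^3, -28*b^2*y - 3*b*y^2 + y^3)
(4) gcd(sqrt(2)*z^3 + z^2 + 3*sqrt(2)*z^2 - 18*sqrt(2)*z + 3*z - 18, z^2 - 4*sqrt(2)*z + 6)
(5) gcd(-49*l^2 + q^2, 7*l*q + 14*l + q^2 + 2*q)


(1) = gcd((c - 5)^2, (c - 8)*(c - 5)*(c + 5)) = c - 5
(2) = gcd((v - 4)*(v - 1), v*(v - 7)*(v - 1)) = v - 1
(3) = -28*b^2*y - 3*b*y^2 + y^3
(4) = 1
(5) = 7*l + q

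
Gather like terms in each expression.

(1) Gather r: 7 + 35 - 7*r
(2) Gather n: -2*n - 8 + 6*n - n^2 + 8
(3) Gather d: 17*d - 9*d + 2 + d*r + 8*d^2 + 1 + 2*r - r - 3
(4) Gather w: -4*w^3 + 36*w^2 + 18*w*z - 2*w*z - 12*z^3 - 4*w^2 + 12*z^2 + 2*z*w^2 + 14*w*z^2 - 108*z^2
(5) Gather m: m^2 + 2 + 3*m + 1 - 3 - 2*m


(1) = 42 - 7*r
(2) = -n^2 + 4*n
(3) = 8*d^2 + d*(r + 8) + r
(4) = -4*w^3 + w^2*(2*z + 32) + w*(14*z^2 + 16*z) - 12*z^3 - 96*z^2
(5) = m^2 + m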